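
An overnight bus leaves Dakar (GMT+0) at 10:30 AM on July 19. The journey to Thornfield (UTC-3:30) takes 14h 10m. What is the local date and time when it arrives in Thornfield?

9:10 PM on July 19

Thornfield is 3:30 behind Dakar.
After 14 hours 10 minutes it is 12:40 AM (Jul 20) in Dakar.
Shift by the zone difference: 12:40 AM − 3:30 = 9:10 PM on Jul 19 in Thornfield.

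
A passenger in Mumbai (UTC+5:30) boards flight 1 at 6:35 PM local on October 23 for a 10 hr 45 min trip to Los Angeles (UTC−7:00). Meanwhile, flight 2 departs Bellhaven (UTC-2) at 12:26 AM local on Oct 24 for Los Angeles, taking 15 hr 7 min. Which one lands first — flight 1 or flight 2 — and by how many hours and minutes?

the first, by 17 hours 43 minutes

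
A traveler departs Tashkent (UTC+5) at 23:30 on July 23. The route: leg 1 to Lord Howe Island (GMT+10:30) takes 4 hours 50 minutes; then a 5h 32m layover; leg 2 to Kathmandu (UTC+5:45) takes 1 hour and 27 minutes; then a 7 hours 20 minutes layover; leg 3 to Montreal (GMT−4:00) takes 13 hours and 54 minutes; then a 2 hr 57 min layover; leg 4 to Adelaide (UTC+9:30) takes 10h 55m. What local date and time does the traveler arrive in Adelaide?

Convert departure to UTC: 23:30 − 5:00 = 18:30 UTC on Jul 23.
Add 4 hours and 50 minutes leg 1 → 23:20 UTC.
Add 5 hours 32 minutes layover in Lord Howe Island → 04:52 UTC (Jul 24).
Add 1 hour 27 minutes leg 2 → 06:19 UTC.
Add 7 hours and 20 minutes layover in Kathmandu → 13:39 UTC.
Add 13 hours 54 minutes leg 3 → 03:33 UTC (Jul 25).
Add 2 hours and 57 minutes layover in Montreal → 06:30 UTC.
Add 10 hours and 55 minutes leg 4 → 17:25 UTC.
Adelaide is UTC+9:30, so local arrival = 17:25 + 9:30 = 02:55 on Jul 26.

02:55 on Jul 26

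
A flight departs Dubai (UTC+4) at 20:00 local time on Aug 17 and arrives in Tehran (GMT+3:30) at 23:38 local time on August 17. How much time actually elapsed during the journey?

Departure in UTC: 20:00 − 4:00 = 16:00 on Aug 17.
Arrival in UTC: 23:38 − 3:30 = 20:08 on Aug 17.
Elapsed = 20:08 − 16:00 = 4 hours 8 minutes.

4 hours 8 minutes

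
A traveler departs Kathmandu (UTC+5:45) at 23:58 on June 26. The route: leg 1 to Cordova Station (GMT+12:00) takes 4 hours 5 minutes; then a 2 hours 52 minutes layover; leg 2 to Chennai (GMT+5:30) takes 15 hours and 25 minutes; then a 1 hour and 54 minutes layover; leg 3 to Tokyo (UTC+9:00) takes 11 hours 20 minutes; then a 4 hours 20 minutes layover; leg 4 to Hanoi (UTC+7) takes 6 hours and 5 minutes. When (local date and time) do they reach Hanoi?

23:14 on June 28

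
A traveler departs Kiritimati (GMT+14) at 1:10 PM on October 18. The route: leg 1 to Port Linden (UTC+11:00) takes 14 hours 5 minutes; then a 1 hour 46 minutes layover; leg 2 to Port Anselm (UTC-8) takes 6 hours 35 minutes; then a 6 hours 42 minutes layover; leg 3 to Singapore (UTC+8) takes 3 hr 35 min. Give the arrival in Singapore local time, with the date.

3:53 PM on October 19

Convert departure to UTC: 1:10 PM − 14:00 = 11:10 PM UTC on Oct 17.
Add 14 hours 5 minutes leg 1 → 1:15 PM UTC (Oct 18).
Add 1 hour 46 minutes layover in Port Linden → 3:01 PM UTC.
Add 6 hours and 35 minutes leg 2 → 9:36 PM UTC.
Add 6 hours 42 minutes layover in Port Anselm → 4:18 AM UTC (Oct 19).
Add 3 hours and 35 minutes leg 3 → 7:53 AM UTC.
Singapore is UTC+8:00, so local arrival = 7:53 AM + 8:00 = 3:53 PM on Oct 19.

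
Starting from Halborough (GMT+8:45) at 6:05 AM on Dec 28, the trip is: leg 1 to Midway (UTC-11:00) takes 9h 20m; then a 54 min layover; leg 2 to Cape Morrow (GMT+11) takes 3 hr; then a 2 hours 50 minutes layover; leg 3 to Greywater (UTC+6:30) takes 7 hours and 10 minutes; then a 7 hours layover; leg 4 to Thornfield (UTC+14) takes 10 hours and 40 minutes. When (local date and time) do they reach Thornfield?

Convert departure to UTC: 6:05 AM − 8:45 = 9:20 PM UTC on Dec 27.
Add 9 hours and 20 minutes leg 1 → 6:40 AM UTC (Dec 28).
Add 54 minutes layover in Midway → 7:34 AM UTC.
Add 3 hours leg 2 → 10:34 AM UTC.
Add 2 hours and 50 minutes layover in Cape Morrow → 1:24 PM UTC.
Add 7 hours 10 minutes leg 3 → 8:34 PM UTC.
Add 7 hours layover in Greywater → 3:34 AM UTC (Dec 29).
Add 10 hours and 40 minutes leg 4 → 2:14 PM UTC.
Thornfield is UTC+14:00, so local arrival = 2:14 PM + 14:00 = 4:14 AM on Dec 30.

4:14 AM on Dec 30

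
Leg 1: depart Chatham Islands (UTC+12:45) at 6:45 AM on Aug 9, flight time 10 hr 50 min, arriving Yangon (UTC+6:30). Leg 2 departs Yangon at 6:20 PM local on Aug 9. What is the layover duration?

Convert departure to UTC: 6:45 AM − 12:45 = 6:00 PM UTC on Aug 8.
Add 10 hours and 50 minutes flight time → 4:50 AM UTC (Aug 9).
Yangon is UTC+6:30, so local arrival = 4:50 AM + 6:30 = 11:20 AM on Aug 9.
Layover = 6:20 PM − 11:20 AM = 7 hours.

7 hours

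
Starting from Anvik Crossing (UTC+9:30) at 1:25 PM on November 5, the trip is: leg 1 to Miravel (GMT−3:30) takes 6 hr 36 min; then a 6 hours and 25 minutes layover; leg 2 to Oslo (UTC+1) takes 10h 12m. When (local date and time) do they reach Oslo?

Convert departure to UTC: 1:25 PM − 9:30 = 3:55 AM UTC on Nov 5.
Add 6 hours 36 minutes leg 1 → 10:31 AM UTC.
Add 6 hours 25 minutes layover in Miravel → 4:56 PM UTC.
Add 10 hours and 12 minutes leg 2 → 3:08 AM UTC (Nov 6).
Oslo is UTC+1:00, so local arrival = 3:08 AM + 1:00 = 4:08 AM on Nov 6.

4:08 AM on Nov 6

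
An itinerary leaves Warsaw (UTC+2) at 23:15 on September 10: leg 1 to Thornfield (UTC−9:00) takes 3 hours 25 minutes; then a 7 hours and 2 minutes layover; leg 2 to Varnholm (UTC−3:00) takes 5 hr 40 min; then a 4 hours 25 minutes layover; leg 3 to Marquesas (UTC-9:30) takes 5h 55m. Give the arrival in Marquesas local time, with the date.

Convert departure to UTC: 23:15 − 2:00 = 21:15 UTC on Sep 10.
Add 3 hours 25 minutes leg 1 → 00:40 UTC (Sep 11).
Add 7 hours and 2 minutes layover in Thornfield → 07:42 UTC.
Add 5 hours and 40 minutes leg 2 → 13:22 UTC.
Add 4 hours 25 minutes layover in Varnholm → 17:47 UTC.
Add 5 hours 55 minutes leg 3 → 23:42 UTC.
Marquesas is UTC−9:30, so local arrival = 23:42 − 9:30 = 14:12 on Sep 11.

14:12 on September 11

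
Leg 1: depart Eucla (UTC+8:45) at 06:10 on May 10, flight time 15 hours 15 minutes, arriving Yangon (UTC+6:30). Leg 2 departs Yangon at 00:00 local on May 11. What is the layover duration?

4 hours 50 minutes

Convert departure to UTC: 06:10 − 8:45 = 21:25 UTC on May 9.
Add 15 hours and 15 minutes flight time → 12:40 UTC (May 10).
Yangon is UTC+6:30, so local arrival = 12:40 + 6:30 = 19:10 on May 10.
Layover = 00:00 − 19:10 (+1 day) = 4 hours 50 minutes.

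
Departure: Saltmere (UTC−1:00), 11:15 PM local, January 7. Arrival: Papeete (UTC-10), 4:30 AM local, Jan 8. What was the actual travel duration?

14 hours 15 minutes

Papeete is 9:00 behind Saltmere.
Clock-face elapsed time (ignoring zones) is 5 hours 15 minutes.
Actual elapsed = 5 hours 15 minutes + 9:00 = 14 hours 15 minutes.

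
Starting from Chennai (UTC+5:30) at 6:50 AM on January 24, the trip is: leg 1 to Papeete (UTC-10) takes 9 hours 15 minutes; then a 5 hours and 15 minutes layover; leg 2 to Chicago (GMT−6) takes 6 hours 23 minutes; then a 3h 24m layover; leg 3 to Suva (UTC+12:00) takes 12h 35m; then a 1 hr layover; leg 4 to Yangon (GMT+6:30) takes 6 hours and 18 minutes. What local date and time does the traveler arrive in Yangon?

4:00 AM on Jan 26

Convert departure to UTC: 6:50 AM − 5:30 = 1:20 AM UTC on Jan 24.
Add 9 hours 15 minutes leg 1 → 10:35 AM UTC.
Add 5 hours and 15 minutes layover in Papeete → 3:50 PM UTC.
Add 6 hours 23 minutes leg 2 → 10:13 PM UTC.
Add 3 hours and 24 minutes layover in Chicago → 1:37 AM UTC (Jan 25).
Add 12 hours and 35 minutes leg 3 → 2:12 PM UTC.
Add 1 hour layover in Suva → 3:12 PM UTC.
Add 6 hours 18 minutes leg 4 → 9:30 PM UTC.
Yangon is UTC+6:30, so local arrival = 9:30 PM + 6:30 = 4:00 AM on Jan 26.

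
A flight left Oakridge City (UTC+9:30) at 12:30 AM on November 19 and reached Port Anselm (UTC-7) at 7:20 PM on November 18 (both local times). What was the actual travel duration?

Departure in UTC: 12:30 AM − 9:30 = 3:00 PM on Nov 18.
Arrival in UTC: 7:20 PM + 7:00 = 2:20 AM on Nov 19.
Elapsed = 2:20 AM − 3:00 PM (+1 day) = 11 hours 20 minutes.

11 hours 20 minutes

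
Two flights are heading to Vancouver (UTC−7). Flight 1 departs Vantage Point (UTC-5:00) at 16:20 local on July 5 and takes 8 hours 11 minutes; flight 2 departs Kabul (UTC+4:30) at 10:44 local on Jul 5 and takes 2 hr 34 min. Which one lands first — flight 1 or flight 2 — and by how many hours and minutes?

Flight 1 in UTC: 16:20 + 5:00 = 21:20 on Jul 5.
+8 hours and 11 minutes → arrive 05:31 UTC on Jul 6.
Flight 2 in UTC: 10:44 − 4:30 = 06:14 on Jul 5.
+2 hours and 34 minutes → arrive 08:48 UTC on Jul 5.
Flight 2 lands earlier by 20 hours 43 minutes.

the second, by 20 hours 43 minutes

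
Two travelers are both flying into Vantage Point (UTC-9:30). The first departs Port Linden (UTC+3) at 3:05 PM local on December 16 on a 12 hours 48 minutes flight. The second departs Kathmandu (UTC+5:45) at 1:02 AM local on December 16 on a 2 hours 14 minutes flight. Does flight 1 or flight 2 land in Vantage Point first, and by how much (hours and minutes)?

Flight 1 in UTC: 3:05 PM − 3:00 = 12:05 PM on Dec 16.
+12 hours 48 minutes → arrive 12:53 AM UTC on Dec 17.
Flight 2 in UTC: 1:02 AM − 5:45 = 7:17 PM on Dec 15.
+2 hours 14 minutes → arrive 9:31 PM UTC on Dec 15.
Flight 2 lands earlier by 27 hours 22 minutes.

the second, by 27 hours 22 minutes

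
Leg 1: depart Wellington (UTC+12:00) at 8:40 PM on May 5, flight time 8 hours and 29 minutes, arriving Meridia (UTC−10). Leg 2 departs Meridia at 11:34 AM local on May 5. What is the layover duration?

Convert departure to UTC: 8:40 PM − 12:00 = 8:40 AM UTC on May 5.
Add 8 hours and 29 minutes flight time → 5:09 PM UTC.
Meridia is UTC−10:00, so local arrival = 5:09 PM − 10:00 = 7:09 AM on May 5.
Layover = 11:34 AM − 7:09 AM = 4 hours 25 minutes.

4 hours 25 minutes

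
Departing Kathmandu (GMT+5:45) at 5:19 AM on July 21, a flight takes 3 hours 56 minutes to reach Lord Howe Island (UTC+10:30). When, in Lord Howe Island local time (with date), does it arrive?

Lord Howe Island is 4:45 ahead of Kathmandu.
After 3 hours 56 minutes it is 9:15 AM in Kathmandu.
Shift by the zone difference: 9:15 AM + 4:45 = 2:00 PM on Jul 21 in Lord Howe Island.

2:00 PM on Jul 21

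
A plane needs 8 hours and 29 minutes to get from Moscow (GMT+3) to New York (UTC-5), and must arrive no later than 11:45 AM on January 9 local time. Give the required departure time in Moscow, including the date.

11:16 AM on January 9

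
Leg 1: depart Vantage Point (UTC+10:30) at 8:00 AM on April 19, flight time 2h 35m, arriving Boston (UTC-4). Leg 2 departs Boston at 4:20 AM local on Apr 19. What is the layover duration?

Convert departure to UTC: 8:00 AM − 10:30 = 9:30 PM UTC on Apr 18.
Add 2 hours 35 minutes flight time → 12:05 AM UTC (Apr 19).
Boston is UTC−4:00, so local arrival = 12:05 AM − 4:00 = 8:05 PM on Apr 18.
Layover = 4:20 AM − 8:05 PM (+1 day) = 8 hours 15 minutes.

8 hours 15 minutes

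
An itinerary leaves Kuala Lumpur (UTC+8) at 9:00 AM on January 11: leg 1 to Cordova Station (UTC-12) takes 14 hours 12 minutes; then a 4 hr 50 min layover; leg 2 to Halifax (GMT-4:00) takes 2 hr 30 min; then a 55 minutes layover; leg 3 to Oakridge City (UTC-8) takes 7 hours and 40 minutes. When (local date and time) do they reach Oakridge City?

11:07 PM on January 11

Convert departure to UTC: 9:00 AM − 8:00 = 1:00 AM UTC on Jan 11.
Add 14 hours and 12 minutes leg 1 → 3:12 PM UTC.
Add 4 hours 50 minutes layover in Cordova Station → 8:02 PM UTC.
Add 2 hours 30 minutes leg 2 → 10:32 PM UTC.
Add 55 minutes layover in Halifax → 11:27 PM UTC.
Add 7 hours 40 minutes leg 3 → 7:07 AM UTC (Jan 12).
Oakridge City is UTC−8:00, so local arrival = 7:07 AM − 8:00 = 11:07 PM on Jan 11.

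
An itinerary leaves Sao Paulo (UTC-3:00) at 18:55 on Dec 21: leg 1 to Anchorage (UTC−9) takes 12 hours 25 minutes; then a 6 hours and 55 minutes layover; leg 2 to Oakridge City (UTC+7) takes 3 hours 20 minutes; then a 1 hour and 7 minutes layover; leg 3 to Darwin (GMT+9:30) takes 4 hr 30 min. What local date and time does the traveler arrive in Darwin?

11:42 on December 23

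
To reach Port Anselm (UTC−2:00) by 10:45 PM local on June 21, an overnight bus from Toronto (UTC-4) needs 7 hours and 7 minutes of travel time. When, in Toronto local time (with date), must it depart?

Target arrival in UTC: 10:45 PM + 2:00 = 12:45 AM on Jun 22.
Subtract 7 hours and 7 minutes → departure 5:38 PM UTC on Jun 21.
Toronto is UTC−4:00: 5:38 PM − 4:00 = 1:38 PM on Jun 21.

1:38 PM on June 21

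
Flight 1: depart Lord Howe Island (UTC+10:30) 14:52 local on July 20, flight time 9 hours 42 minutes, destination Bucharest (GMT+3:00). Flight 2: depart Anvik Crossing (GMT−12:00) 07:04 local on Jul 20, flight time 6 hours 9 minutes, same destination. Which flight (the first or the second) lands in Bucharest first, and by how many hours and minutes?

Flight 1 in UTC: 14:52 − 10:30 = 04:22 on Jul 20.
+9 hours 42 minutes → arrive 14:04 UTC on Jul 20.
Flight 2 in UTC: 07:04 + 12:00 = 19:04 on Jul 20.
+6 hours 9 minutes → arrive 01:13 UTC on Jul 21.
Flight 1 lands earlier by 11 hours 9 minutes.

the first, by 11 hours 9 minutes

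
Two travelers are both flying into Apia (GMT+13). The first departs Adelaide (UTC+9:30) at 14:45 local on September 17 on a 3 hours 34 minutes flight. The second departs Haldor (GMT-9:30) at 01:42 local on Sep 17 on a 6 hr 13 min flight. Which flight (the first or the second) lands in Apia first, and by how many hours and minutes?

Flight 1 in UTC: 14:45 − 9:30 = 05:15 on Sep 17.
+3 hours and 34 minutes → arrive 08:49 UTC on Sep 17.
Flight 2 in UTC: 01:42 + 9:30 = 11:12 on Sep 17.
+6 hours 13 minutes → arrive 17:25 UTC on Sep 17.
Flight 1 lands earlier by 8 hours 36 minutes.

the first, by 8 hours 36 minutes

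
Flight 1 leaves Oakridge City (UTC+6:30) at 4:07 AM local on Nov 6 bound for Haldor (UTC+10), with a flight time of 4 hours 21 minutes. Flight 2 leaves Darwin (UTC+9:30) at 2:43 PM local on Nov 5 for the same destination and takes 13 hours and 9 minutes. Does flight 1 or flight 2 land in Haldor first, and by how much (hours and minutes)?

Flight 1 in UTC: 4:07 AM − 6:30 = 9:37 PM on Nov 5.
+4 hours and 21 minutes → arrive 1:58 AM UTC on Nov 6.
Flight 2 in UTC: 2:43 PM − 9:30 = 5:13 AM on Nov 5.
+13 hours 9 minutes → arrive 6:22 PM UTC on Nov 5.
Flight 2 lands earlier by 7 hours 36 minutes.

the second, by 7 hours 36 minutes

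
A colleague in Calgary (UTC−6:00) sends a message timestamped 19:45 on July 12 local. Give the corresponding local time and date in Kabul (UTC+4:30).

In UTC: 19:45 + 6:00 = 01:45 on Jul 13.
Kabul is UTC+4:30: 01:45 + 4:30 = 06:15 on Jul 13.

06:15 on July 13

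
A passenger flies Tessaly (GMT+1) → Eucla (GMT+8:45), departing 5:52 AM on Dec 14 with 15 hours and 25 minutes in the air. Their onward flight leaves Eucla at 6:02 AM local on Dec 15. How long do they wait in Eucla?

1 hour

Convert departure to UTC: 5:52 AM − 1:00 = 4:52 AM UTC on Dec 14.
Add 15 hours 25 minutes flight time → 8:17 PM UTC.
Eucla is UTC+8:45, so local arrival = 8:17 PM + 8:45 = 5:02 AM on Dec 15.
Layover = 6:02 AM − 5:02 AM = 1 hour.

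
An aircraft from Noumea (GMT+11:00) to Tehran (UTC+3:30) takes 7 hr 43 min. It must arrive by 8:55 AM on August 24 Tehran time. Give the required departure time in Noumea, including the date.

8:42 AM on August 24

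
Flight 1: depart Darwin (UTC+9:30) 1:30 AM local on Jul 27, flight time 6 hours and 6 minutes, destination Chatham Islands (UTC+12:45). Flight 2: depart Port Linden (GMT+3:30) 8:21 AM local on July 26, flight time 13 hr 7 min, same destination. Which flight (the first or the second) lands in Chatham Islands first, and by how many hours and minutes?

the second, by 4 hours 8 minutes

Flight 1 in UTC: 1:30 AM − 9:30 = 4:00 PM on Jul 26.
+6 hours and 6 minutes → arrive 10:06 PM UTC on Jul 26.
Flight 2 in UTC: 8:21 AM − 3:30 = 4:51 AM on Jul 26.
+13 hours and 7 minutes → arrive 5:58 PM UTC on Jul 26.
Flight 2 lands earlier by 4 hours 8 minutes.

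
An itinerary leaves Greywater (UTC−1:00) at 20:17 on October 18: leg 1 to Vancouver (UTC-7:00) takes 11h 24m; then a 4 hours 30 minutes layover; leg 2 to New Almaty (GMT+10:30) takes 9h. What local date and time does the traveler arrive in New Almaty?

08:41 on Oct 20

Convert departure to UTC: 20:17 + 1:00 = 21:17 UTC on Oct 18.
Add 11 hours 24 minutes leg 1 → 08:41 UTC (Oct 19).
Add 4 hours and 30 minutes layover in Vancouver → 13:11 UTC.
Add 9 hours leg 2 → 22:11 UTC.
New Almaty is UTC+10:30, so local arrival = 22:11 + 10:30 = 08:41 on Oct 20.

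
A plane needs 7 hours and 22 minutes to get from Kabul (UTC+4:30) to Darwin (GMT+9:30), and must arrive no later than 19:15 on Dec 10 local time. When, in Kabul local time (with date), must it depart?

Target arrival in UTC: 19:15 − 9:30 = 09:45 on Dec 10.
Subtract 7 hours and 22 minutes → departure 02:23 UTC on Dec 10.
Kabul is UTC+4:30: 02:23 + 4:30 = 06:53 on Dec 10.

06:53 on December 10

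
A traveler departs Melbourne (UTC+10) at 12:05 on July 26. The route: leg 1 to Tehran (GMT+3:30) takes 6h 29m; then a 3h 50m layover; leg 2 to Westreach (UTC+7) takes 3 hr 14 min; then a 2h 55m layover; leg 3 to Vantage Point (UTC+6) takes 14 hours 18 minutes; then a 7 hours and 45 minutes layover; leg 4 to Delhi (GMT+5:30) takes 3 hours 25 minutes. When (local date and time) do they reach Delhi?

01:31 on July 28

Convert departure to UTC: 12:05 − 10:00 = 02:05 UTC on Jul 26.
Add 6 hours and 29 minutes leg 1 → 08:34 UTC.
Add 3 hours and 50 minutes layover in Tehran → 12:24 UTC.
Add 3 hours and 14 minutes leg 2 → 15:38 UTC.
Add 2 hours 55 minutes layover in Westreach → 18:33 UTC.
Add 14 hours 18 minutes leg 3 → 08:51 UTC (Jul 27).
Add 7 hours 45 minutes layover in Vantage Point → 16:36 UTC.
Add 3 hours 25 minutes leg 4 → 20:01 UTC.
Delhi is UTC+5:30, so local arrival = 20:01 + 5:30 = 01:31 on Jul 28.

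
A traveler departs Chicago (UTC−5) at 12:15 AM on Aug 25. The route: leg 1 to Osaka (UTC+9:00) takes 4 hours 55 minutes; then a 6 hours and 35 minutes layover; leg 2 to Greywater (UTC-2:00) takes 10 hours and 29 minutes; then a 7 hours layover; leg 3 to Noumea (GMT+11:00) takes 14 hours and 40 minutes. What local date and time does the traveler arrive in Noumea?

11:54 AM on August 27

Convert departure to UTC: 12:15 AM + 5:00 = 5:15 AM UTC on Aug 25.
Add 4 hours and 55 minutes leg 1 → 10:10 AM UTC.
Add 6 hours and 35 minutes layover in Osaka → 4:45 PM UTC.
Add 10 hours and 29 minutes leg 2 → 3:14 AM UTC (Aug 26).
Add 7 hours layover in Greywater → 10:14 AM UTC.
Add 14 hours and 40 minutes leg 3 → 12:54 AM UTC (Aug 27).
Noumea is UTC+11:00, so local arrival = 12:54 AM + 11:00 = 11:54 AM on Aug 27.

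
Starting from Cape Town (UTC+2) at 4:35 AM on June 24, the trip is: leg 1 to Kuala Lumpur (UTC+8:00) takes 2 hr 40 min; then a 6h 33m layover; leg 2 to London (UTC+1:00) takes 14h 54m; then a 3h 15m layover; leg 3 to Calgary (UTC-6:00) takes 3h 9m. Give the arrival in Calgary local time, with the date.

Convert departure to UTC: 4:35 AM − 2:00 = 2:35 AM UTC on Jun 24.
Add 2 hours and 40 minutes leg 1 → 5:15 AM UTC.
Add 6 hours 33 minutes layover in Kuala Lumpur → 11:48 AM UTC.
Add 14 hours and 54 minutes leg 2 → 2:42 AM UTC (Jun 25).
Add 3 hours 15 minutes layover in London → 5:57 AM UTC.
Add 3 hours and 9 minutes leg 3 → 9:06 AM UTC.
Calgary is UTC−6:00, so local arrival = 9:06 AM − 6:00 = 3:06 AM on Jun 25.

3:06 AM on Jun 25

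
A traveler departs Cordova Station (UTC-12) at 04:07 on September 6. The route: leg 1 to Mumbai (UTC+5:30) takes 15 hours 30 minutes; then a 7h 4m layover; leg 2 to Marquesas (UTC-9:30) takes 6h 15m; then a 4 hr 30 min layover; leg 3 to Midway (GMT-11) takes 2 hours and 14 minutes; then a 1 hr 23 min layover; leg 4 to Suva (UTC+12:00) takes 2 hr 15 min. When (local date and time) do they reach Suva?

Convert departure to UTC: 04:07 + 12:00 = 16:07 UTC on Sep 6.
Add 15 hours and 30 minutes leg 1 → 07:37 UTC (Sep 7).
Add 7 hours 4 minutes layover in Mumbai → 14:41 UTC.
Add 6 hours 15 minutes leg 2 → 20:56 UTC.
Add 4 hours and 30 minutes layover in Marquesas → 01:26 UTC (Sep 8).
Add 2 hours 14 minutes leg 3 → 03:40 UTC.
Add 1 hour and 23 minutes layover in Midway → 05:03 UTC.
Add 2 hours 15 minutes leg 4 → 07:18 UTC.
Suva is UTC+12:00, so local arrival = 07:18 + 12:00 = 19:18 on Sep 8.

19:18 on September 8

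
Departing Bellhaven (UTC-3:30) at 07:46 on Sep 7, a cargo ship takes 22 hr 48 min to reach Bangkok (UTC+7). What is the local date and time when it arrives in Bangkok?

Convert departure to UTC: 07:46 + 3:30 = 11:16 UTC on Sep 7.
Add 22 hours and 48 minutes travel time → 10:04 UTC (Sep 8).
Bangkok is UTC+7:00, so local arrival = 10:04 + 7:00 = 17:04 on Sep 8.

17:04 on September 8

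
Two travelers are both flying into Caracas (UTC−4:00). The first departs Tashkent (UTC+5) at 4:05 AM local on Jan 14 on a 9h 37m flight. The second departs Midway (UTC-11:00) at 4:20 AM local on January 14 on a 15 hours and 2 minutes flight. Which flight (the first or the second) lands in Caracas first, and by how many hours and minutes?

the first, by 21 hours 40 minutes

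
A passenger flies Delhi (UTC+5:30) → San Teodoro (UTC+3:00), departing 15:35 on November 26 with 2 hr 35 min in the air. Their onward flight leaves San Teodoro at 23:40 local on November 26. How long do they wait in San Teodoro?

Convert departure to UTC: 15:35 − 5:30 = 10:05 UTC on Nov 26.
Add 2 hours 35 minutes flight time → 12:40 UTC.
San Teodoro is UTC+3:00, so local arrival = 12:40 + 3:00 = 15:40 on Nov 26.
Layover = 23:40 − 15:40 = 8 hours.

8 hours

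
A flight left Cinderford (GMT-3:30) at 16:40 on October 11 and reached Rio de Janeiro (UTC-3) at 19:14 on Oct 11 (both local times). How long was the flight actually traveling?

2 hours 4 minutes

Departure in UTC: 16:40 + 3:30 = 20:10 on Oct 11.
Arrival in UTC: 19:14 + 3:00 = 22:14 on Oct 11.
Elapsed = 22:14 − 20:10 = 2 hours 4 minutes.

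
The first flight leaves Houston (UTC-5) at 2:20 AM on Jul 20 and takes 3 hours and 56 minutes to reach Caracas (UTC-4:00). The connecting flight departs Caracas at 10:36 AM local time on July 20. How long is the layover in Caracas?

Convert departure to UTC: 2:20 AM + 5:00 = 7:20 AM UTC on Jul 20.
Add 3 hours and 56 minutes flight time → 11:16 AM UTC.
Caracas is UTC−4:00, so local arrival = 11:16 AM − 4:00 = 7:16 AM on Jul 20.
Layover = 10:36 AM − 7:16 AM = 3 hours 20 minutes.

3 hours 20 minutes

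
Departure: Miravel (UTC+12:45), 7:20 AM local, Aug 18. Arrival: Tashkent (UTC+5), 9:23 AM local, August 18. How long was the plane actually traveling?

9 hours 48 minutes

Tashkent is 7:45 behind Miravel.
Clock-face elapsed time (ignoring zones) is 2 hours 3 minutes.
Actual elapsed = 2 hours 3 minutes + 7:45 = 9 hours 48 minutes.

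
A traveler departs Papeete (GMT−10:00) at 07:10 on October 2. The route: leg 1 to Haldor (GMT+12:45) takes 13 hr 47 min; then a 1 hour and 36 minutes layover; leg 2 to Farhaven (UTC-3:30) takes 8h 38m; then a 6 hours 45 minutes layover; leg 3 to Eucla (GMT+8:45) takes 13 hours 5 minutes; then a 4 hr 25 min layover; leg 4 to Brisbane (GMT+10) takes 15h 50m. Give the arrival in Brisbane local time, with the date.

Convert departure to UTC: 07:10 + 10:00 = 17:10 UTC on Oct 2.
Add 13 hours 47 minutes leg 1 → 06:57 UTC (Oct 3).
Add 1 hour and 36 minutes layover in Haldor → 08:33 UTC.
Add 8 hours and 38 minutes leg 2 → 17:11 UTC.
Add 6 hours and 45 minutes layover in Farhaven → 23:56 UTC.
Add 13 hours 5 minutes leg 3 → 13:01 UTC (Oct 4).
Add 4 hours and 25 minutes layover in Eucla → 17:26 UTC.
Add 15 hours 50 minutes leg 4 → 09:16 UTC (Oct 5).
Brisbane is UTC+10:00, so local arrival = 09:16 + 10:00 = 19:16 on Oct 5.

19:16 on October 5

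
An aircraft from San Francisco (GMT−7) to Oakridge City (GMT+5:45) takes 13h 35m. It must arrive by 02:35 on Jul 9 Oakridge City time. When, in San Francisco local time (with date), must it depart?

Target arrival in UTC: 02:35 − 5:45 = 20:50 on Jul 8.
Subtract 13 hours and 35 minutes → departure 07:15 UTC on Jul 8.
San Francisco is UTC−7:00: 07:15 − 7:00 = 00:15 on Jul 8.

00:15 on Jul 8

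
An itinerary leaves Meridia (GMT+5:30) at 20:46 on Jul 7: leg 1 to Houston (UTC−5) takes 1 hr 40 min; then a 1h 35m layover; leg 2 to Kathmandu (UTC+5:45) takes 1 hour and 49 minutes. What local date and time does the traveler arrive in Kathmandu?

Convert departure to UTC: 20:46 − 5:30 = 15:16 UTC on Jul 7.
Add 1 hour and 40 minutes leg 1 → 16:56 UTC.
Add 1 hour and 35 minutes layover in Houston → 18:31 UTC.
Add 1 hour 49 minutes leg 2 → 20:20 UTC.
Kathmandu is UTC+5:45, so local arrival = 20:20 + 5:45 = 02:05 on Jul 8.

02:05 on July 8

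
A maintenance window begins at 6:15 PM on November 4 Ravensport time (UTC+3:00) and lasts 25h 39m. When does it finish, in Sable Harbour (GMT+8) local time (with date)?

Convert start to UTC: 6:15 PM − 3:00 = 3:15 PM UTC on Nov 4.
Add 25 hours and 39 minutes duration → 4:54 PM UTC (Nov 5).
Sable Harbour is UTC+8:00, so local end time = 4:54 PM + 8:00 = 12:54 AM on Nov 6.

12:54 AM on Nov 6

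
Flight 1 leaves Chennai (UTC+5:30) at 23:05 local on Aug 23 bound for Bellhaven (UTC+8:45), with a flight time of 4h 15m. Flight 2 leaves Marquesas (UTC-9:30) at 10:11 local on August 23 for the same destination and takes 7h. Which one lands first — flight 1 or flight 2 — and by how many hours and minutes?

Flight 1 in UTC: 23:05 − 5:30 = 17:35 on Aug 23.
+4 hours 15 minutes → arrive 21:50 UTC on Aug 23.
Flight 2 in UTC: 10:11 + 9:30 = 19:41 on Aug 23.
+7 hours → arrive 02:41 UTC on Aug 24.
Flight 1 lands earlier by 4 hours 51 minutes.

the first, by 4 hours 51 minutes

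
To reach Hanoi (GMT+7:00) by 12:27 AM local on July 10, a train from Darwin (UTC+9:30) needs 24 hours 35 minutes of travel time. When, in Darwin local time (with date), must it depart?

Target arrival in UTC: 12:27 AM − 7:00 = 5:27 PM on Jul 9.
Subtract 24 hours and 35 minutes → departure 4:52 PM UTC on Jul 8.
Darwin is UTC+9:30: 4:52 PM + 9:30 = 2:22 AM on Jul 9.

2:22 AM on July 9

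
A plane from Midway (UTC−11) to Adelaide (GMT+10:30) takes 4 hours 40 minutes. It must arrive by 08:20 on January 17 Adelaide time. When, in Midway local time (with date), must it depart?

06:10 on Jan 16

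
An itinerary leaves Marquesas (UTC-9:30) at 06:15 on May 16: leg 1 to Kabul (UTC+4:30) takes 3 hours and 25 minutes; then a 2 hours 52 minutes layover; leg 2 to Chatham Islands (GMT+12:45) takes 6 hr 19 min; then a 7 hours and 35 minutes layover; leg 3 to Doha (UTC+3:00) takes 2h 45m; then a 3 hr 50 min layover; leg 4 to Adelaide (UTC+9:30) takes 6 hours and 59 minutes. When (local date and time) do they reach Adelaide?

Convert departure to UTC: 06:15 + 9:30 = 15:45 UTC on May 16.
Add 3 hours 25 minutes leg 1 → 19:10 UTC.
Add 2 hours and 52 minutes layover in Kabul → 22:02 UTC.
Add 6 hours and 19 minutes leg 2 → 04:21 UTC (May 17).
Add 7 hours 35 minutes layover in Chatham Islands → 11:56 UTC.
Add 2 hours and 45 minutes leg 3 → 14:41 UTC.
Add 3 hours and 50 minutes layover in Doha → 18:31 UTC.
Add 6 hours and 59 minutes leg 4 → 01:30 UTC (May 18).
Adelaide is UTC+9:30, so local arrival = 01:30 + 9:30 = 11:00 on May 18.

11:00 on May 18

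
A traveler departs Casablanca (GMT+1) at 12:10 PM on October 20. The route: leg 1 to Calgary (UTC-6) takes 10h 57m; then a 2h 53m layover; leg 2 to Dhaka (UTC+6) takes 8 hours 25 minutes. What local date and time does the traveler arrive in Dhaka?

Convert departure to UTC: 12:10 PM − 1:00 = 11:10 AM UTC on Oct 20.
Add 10 hours and 57 minutes leg 1 → 10:07 PM UTC.
Add 2 hours 53 minutes layover in Calgary → 1:00 AM UTC (Oct 21).
Add 8 hours and 25 minutes leg 2 → 9:25 AM UTC.
Dhaka is UTC+6:00, so local arrival = 9:25 AM + 6:00 = 3:25 PM on Oct 21.

3:25 PM on Oct 21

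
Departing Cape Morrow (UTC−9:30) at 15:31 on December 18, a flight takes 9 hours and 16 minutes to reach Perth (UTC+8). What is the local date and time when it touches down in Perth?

18:17 on December 19

Convert departure to UTC: 15:31 + 9:30 = 01:01 UTC on Dec 19.
Add 9 hours and 16 minutes travel time → 10:17 UTC.
Perth is UTC+8:00, so local arrival = 10:17 + 8:00 = 18:17 on Dec 19.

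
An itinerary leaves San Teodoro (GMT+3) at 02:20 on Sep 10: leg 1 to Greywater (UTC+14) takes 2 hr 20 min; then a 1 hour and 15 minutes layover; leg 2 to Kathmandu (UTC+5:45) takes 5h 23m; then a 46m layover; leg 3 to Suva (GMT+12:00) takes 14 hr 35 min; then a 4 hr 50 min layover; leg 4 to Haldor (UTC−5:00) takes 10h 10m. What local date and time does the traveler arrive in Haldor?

09:39 on September 11

Convert departure to UTC: 02:20 − 3:00 = 23:20 UTC on Sep 9.
Add 2 hours 20 minutes leg 1 → 01:40 UTC (Sep 10).
Add 1 hour 15 minutes layover in Greywater → 02:55 UTC.
Add 5 hours 23 minutes leg 2 → 08:18 UTC.
Add 46 minutes layover in Kathmandu → 09:04 UTC.
Add 14 hours 35 minutes leg 3 → 23:39 UTC.
Add 4 hours and 50 minutes layover in Suva → 04:29 UTC (Sep 11).
Add 10 hours and 10 minutes leg 4 → 14:39 UTC.
Haldor is UTC−5:00, so local arrival = 14:39 − 5:00 = 09:39 on Sep 11.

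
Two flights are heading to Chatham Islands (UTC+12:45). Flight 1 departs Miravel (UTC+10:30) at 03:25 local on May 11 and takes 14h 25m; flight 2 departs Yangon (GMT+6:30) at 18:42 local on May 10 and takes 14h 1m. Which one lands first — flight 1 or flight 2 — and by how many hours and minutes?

the second, by 5 hours 7 minutes

Flight 1 in UTC: 03:25 − 10:30 = 16:55 on May 10.
+14 hours 25 minutes → arrive 07:20 UTC on May 11.
Flight 2 in UTC: 18:42 − 6:30 = 12:12 on May 10.
+14 hours 1 minute → arrive 02:13 UTC on May 11.
Flight 2 lands earlier by 5 hours 7 minutes.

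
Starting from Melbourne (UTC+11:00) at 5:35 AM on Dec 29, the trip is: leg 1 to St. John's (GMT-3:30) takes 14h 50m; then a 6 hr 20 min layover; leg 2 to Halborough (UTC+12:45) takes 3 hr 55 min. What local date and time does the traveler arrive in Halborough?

Convert departure to UTC: 5:35 AM − 11:00 = 6:35 PM UTC on Dec 28.
Add 14 hours 50 minutes leg 1 → 9:25 AM UTC (Dec 29).
Add 6 hours 20 minutes layover in St. John's → 3:45 PM UTC.
Add 3 hours and 55 minutes leg 2 → 7:40 PM UTC.
Halborough is UTC+12:45, so local arrival = 7:40 PM + 12:45 = 8:25 AM on Dec 30.

8:25 AM on December 30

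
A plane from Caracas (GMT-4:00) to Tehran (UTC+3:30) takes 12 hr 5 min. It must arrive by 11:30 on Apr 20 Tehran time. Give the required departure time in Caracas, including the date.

15:55 on April 19

Target arrival in UTC: 11:30 − 3:30 = 08:00 on Apr 20.
Subtract 12 hours 5 minutes → departure 19:55 UTC on Apr 19.
Caracas is UTC−4:00: 19:55 − 4:00 = 15:55 on Apr 19.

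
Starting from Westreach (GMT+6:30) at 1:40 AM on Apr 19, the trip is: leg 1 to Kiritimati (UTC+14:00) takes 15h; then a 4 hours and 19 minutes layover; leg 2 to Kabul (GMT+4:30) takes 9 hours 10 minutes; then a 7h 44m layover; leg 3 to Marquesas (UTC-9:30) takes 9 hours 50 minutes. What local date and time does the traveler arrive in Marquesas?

7:43 AM on Apr 20

Convert departure to UTC: 1:40 AM − 6:30 = 7:10 PM UTC on Apr 18.
Add 15 hours leg 1 → 10:10 AM UTC (Apr 19).
Add 4 hours and 19 minutes layover in Kiritimati → 2:29 PM UTC.
Add 9 hours 10 minutes leg 2 → 11:39 PM UTC.
Add 7 hours 44 minutes layover in Kabul → 7:23 AM UTC (Apr 20).
Add 9 hours 50 minutes leg 3 → 5:13 PM UTC.
Marquesas is UTC−9:30, so local arrival = 5:13 PM − 9:30 = 7:43 AM on Apr 20.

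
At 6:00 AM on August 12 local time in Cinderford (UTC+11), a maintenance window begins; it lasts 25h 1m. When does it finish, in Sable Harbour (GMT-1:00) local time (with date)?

7:01 PM on August 12

Convert start to UTC: 6:00 AM − 11:00 = 7:00 PM UTC on Aug 11.
Add 25 hours 1 minute duration → 8:01 PM UTC (Aug 12).
Sable Harbour is UTC−1:00, so local end time = 8:01 PM − 1:00 = 7:01 PM on Aug 12.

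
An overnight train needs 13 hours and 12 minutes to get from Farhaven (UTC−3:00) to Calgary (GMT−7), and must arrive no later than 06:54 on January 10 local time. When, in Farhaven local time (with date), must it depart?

Target arrival in UTC: 06:54 + 7:00 = 13:54 on Jan 10.
Subtract 13 hours and 12 minutes → departure 00:42 UTC on Jan 10.
Farhaven is UTC−3:00: 00:42 − 3:00 = 21:42 on Jan 9.

21:42 on Jan 9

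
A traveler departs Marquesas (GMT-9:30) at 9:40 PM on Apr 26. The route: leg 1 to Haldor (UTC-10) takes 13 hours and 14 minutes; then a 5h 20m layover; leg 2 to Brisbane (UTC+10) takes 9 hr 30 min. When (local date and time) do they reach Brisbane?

Convert departure to UTC: 9:40 PM + 9:30 = 7:10 AM UTC on Apr 27.
Add 13 hours and 14 minutes leg 1 → 8:24 PM UTC.
Add 5 hours and 20 minutes layover in Haldor → 1:44 AM UTC (Apr 28).
Add 9 hours 30 minutes leg 2 → 11:14 AM UTC.
Brisbane is UTC+10:00, so local arrival = 11:14 AM + 10:00 = 9:14 PM on Apr 28.

9:14 PM on April 28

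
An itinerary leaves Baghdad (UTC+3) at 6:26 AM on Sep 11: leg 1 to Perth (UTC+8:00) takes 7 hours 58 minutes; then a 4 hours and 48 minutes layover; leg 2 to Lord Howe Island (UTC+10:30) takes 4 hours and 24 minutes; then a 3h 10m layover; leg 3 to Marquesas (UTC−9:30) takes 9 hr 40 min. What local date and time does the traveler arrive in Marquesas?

11:56 PM on September 11

Convert departure to UTC: 6:26 AM − 3:00 = 3:26 AM UTC on Sep 11.
Add 7 hours 58 minutes leg 1 → 11:24 AM UTC.
Add 4 hours 48 minutes layover in Perth → 4:12 PM UTC.
Add 4 hours 24 minutes leg 2 → 8:36 PM UTC.
Add 3 hours 10 minutes layover in Lord Howe Island → 11:46 PM UTC.
Add 9 hours and 40 minutes leg 3 → 9:26 AM UTC (Sep 12).
Marquesas is UTC−9:30, so local arrival = 9:26 AM − 9:30 = 11:56 PM on Sep 11.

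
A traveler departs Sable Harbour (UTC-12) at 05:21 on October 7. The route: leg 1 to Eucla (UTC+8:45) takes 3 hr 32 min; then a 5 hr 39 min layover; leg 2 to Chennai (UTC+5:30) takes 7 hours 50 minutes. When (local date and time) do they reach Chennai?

15:52 on October 8

Convert departure to UTC: 05:21 + 12:00 = 17:21 UTC on Oct 7.
Add 3 hours 32 minutes leg 1 → 20:53 UTC.
Add 5 hours 39 minutes layover in Eucla → 02:32 UTC (Oct 8).
Add 7 hours and 50 minutes leg 2 → 10:22 UTC.
Chennai is UTC+5:30, so local arrival = 10:22 + 5:30 = 15:52 on Oct 8.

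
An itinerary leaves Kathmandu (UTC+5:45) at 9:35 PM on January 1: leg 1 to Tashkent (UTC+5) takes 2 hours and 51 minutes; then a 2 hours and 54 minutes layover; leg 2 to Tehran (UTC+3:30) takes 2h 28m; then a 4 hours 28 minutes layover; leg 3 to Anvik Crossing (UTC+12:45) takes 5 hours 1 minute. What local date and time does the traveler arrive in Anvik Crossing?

Convert departure to UTC: 9:35 PM − 5:45 = 3:50 PM UTC on Jan 1.
Add 2 hours and 51 minutes leg 1 → 6:41 PM UTC.
Add 2 hours and 54 minutes layover in Tashkent → 9:35 PM UTC.
Add 2 hours and 28 minutes leg 2 → 12:03 AM UTC (Jan 2).
Add 4 hours 28 minutes layover in Tehran → 4:31 AM UTC.
Add 5 hours and 1 minute leg 3 → 9:32 AM UTC.
Anvik Crossing is UTC+12:45, so local arrival = 9:32 AM + 12:45 = 10:17 PM on Jan 2.

10:17 PM on January 2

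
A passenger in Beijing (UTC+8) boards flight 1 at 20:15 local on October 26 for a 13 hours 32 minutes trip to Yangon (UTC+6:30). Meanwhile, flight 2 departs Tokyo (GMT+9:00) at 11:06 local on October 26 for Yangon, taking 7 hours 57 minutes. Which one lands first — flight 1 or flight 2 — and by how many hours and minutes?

Flight 1 in UTC: 20:15 − 8:00 = 12:15 on Oct 26.
+13 hours 32 minutes → arrive 01:47 UTC on Oct 27.
Flight 2 in UTC: 11:06 − 9:00 = 02:06 on Oct 26.
+7 hours 57 minutes → arrive 10:03 UTC on Oct 26.
Flight 2 lands earlier by 15 hours 44 minutes.

the second, by 15 hours 44 minutes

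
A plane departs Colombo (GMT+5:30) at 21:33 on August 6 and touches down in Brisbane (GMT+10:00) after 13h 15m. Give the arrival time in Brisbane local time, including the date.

Convert departure to UTC: 21:33 − 5:30 = 16:03 UTC on Aug 6.
Add 13 hours and 15 minutes travel time → 05:18 UTC (Aug 7).
Brisbane is UTC+10:00, so local arrival = 05:18 + 10:00 = 15:18 on Aug 7.

15:18 on Aug 7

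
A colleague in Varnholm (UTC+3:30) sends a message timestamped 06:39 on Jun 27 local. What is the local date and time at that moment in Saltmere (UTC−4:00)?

Saltmere is 7:30 behind Varnholm.
Shift by the zone difference: 06:39 − 7:30 = 23:09 on Jun 26 in Saltmere.

23:09 on June 26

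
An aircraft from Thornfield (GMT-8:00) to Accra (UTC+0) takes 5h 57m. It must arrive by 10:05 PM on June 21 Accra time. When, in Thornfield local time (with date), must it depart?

Target arrival is already UTC: 10:05 PM on Jun 21.
Subtract 5 hours 57 minutes → departure 4:08 PM UTC on Jun 21.
Thornfield is UTC−8:00: 4:08 PM − 8:00 = 8:08 AM on Jun 21.

8:08 AM on Jun 21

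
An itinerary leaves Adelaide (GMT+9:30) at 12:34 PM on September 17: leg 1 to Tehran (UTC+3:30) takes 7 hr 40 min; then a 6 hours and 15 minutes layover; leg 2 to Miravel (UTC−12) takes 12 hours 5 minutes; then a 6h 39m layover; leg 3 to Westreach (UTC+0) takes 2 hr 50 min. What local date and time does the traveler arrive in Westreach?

Convert departure to UTC: 12:34 PM − 9:30 = 3:04 AM UTC on Sep 17.
Add 7 hours and 40 minutes leg 1 → 10:44 AM UTC.
Add 6 hours and 15 minutes layover in Tehran → 4:59 PM UTC.
Add 12 hours and 5 minutes leg 2 → 5:04 AM UTC (Sep 18).
Add 6 hours 39 minutes layover in Miravel → 11:43 AM UTC.
Add 2 hours and 50 minutes leg 3 → 2:33 PM UTC.
Westreach is UTC+0, so local arrival is the same: 2:33 PM on Sep 18.

2:33 PM on September 18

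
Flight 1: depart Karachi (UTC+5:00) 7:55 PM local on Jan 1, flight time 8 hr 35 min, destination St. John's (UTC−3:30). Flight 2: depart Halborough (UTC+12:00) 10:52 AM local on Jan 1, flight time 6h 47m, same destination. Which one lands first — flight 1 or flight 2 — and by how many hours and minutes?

Flight 1 in UTC: 7:55 PM − 5:00 = 2:55 PM on Jan 1.
+8 hours and 35 minutes → arrive 11:30 PM UTC on Jan 1.
Flight 2 in UTC: 10:52 AM − 12:00 = 10:52 PM on Dec 31.
+6 hours 47 minutes → arrive 5:39 AM UTC on Jan 1.
Flight 2 lands earlier by 17 hours 51 minutes.

the second, by 17 hours 51 minutes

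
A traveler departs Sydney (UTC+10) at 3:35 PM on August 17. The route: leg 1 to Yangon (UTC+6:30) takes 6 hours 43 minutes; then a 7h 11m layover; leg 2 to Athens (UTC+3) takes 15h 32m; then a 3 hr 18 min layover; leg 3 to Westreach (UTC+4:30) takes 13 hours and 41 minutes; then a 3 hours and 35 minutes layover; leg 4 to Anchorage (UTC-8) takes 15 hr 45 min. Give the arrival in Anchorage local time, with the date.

Convert departure to UTC: 3:35 PM − 10:00 = 5:35 AM UTC on Aug 17.
Add 6 hours and 43 minutes leg 1 → 12:18 PM UTC.
Add 7 hours 11 minutes layover in Yangon → 7:29 PM UTC.
Add 15 hours 32 minutes leg 2 → 11:01 AM UTC (Aug 18).
Add 3 hours and 18 minutes layover in Athens → 2:19 PM UTC.
Add 13 hours 41 minutes leg 3 → 4:00 AM UTC (Aug 19).
Add 3 hours 35 minutes layover in Westreach → 7:35 AM UTC.
Add 15 hours 45 minutes leg 4 → 11:20 PM UTC.
Anchorage is UTC−8:00, so local arrival = 11:20 PM − 8:00 = 3:20 PM on Aug 19.

3:20 PM on Aug 19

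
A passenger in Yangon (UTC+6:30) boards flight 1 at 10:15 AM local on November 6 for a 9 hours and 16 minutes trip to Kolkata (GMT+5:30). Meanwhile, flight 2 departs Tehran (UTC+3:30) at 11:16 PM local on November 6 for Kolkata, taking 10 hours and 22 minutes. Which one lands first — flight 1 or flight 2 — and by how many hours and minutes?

the first, by 17 hours 7 minutes

Flight 1 in UTC: 10:15 AM − 6:30 = 3:45 AM on Nov 6.
+9 hours 16 minutes → arrive 1:01 PM UTC on Nov 6.
Flight 2 in UTC: 11:16 PM − 3:30 = 7:46 PM on Nov 6.
+10 hours and 22 minutes → arrive 6:08 AM UTC on Nov 7.
Flight 1 lands earlier by 17 hours 7 minutes.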